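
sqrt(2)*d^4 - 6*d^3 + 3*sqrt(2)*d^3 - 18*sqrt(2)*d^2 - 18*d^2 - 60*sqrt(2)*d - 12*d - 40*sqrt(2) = (d + 2)*(d - 5*sqrt(2))*(d + 2*sqrt(2))*(sqrt(2)*d + sqrt(2))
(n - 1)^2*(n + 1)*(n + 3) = n^4 + 2*n^3 - 4*n^2 - 2*n + 3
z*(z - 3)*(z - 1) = z^3 - 4*z^2 + 3*z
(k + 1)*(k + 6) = k^2 + 7*k + 6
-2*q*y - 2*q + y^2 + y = (-2*q + y)*(y + 1)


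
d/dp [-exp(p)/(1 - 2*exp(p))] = -exp(p)/(4*exp(2*p) - 4*exp(p) + 1)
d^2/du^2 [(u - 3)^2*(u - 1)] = 6*u - 14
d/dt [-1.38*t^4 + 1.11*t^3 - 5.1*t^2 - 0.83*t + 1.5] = -5.52*t^3 + 3.33*t^2 - 10.2*t - 0.83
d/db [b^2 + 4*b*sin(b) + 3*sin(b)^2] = 4*b*cos(b) + 2*b + 4*sin(b) + 3*sin(2*b)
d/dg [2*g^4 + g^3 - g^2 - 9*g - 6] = 8*g^3 + 3*g^2 - 2*g - 9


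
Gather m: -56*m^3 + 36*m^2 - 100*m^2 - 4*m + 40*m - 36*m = -56*m^3 - 64*m^2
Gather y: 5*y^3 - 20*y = 5*y^3 - 20*y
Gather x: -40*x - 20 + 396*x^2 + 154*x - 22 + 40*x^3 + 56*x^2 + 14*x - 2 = 40*x^3 + 452*x^2 + 128*x - 44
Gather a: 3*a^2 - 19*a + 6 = 3*a^2 - 19*a + 6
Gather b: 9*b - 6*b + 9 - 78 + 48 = 3*b - 21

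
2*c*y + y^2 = y*(2*c + y)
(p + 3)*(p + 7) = p^2 + 10*p + 21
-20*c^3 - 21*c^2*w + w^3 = (-5*c + w)*(c + w)*(4*c + w)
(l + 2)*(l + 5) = l^2 + 7*l + 10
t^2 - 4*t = t*(t - 4)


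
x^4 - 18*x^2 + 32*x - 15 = (x - 3)*(x - 1)^2*(x + 5)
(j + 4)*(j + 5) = j^2 + 9*j + 20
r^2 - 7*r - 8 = (r - 8)*(r + 1)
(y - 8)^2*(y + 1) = y^3 - 15*y^2 + 48*y + 64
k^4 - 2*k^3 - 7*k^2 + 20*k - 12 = (k - 2)^2*(k - 1)*(k + 3)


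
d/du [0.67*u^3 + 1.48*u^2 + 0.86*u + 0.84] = 2.01*u^2 + 2.96*u + 0.86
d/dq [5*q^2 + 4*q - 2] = 10*q + 4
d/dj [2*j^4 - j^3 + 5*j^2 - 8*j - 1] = 8*j^3 - 3*j^2 + 10*j - 8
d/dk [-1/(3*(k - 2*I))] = 1/(3*(k - 2*I)^2)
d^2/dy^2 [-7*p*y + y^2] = 2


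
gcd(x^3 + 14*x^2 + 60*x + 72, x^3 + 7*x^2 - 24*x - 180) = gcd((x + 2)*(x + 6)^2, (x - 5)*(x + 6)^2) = x^2 + 12*x + 36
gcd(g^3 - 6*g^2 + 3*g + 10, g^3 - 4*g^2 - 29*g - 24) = g + 1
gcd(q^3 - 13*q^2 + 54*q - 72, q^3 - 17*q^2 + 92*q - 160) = q - 4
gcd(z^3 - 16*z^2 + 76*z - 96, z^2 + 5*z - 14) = z - 2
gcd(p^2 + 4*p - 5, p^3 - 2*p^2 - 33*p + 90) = 1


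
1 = 1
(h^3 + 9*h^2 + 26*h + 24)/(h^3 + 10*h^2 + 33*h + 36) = (h + 2)/(h + 3)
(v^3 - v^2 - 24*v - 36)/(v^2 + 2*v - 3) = (v^2 - 4*v - 12)/(v - 1)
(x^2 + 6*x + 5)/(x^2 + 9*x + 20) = (x + 1)/(x + 4)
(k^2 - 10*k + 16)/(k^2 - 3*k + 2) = (k - 8)/(k - 1)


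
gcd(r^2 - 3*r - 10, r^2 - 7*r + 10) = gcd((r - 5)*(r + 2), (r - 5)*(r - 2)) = r - 5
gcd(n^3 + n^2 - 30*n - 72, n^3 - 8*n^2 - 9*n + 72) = n + 3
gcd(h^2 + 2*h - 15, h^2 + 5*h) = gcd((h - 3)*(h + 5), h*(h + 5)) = h + 5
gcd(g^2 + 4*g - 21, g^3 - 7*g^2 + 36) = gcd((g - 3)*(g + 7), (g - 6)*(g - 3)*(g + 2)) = g - 3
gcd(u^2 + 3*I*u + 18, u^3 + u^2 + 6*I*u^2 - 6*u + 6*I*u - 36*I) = u + 6*I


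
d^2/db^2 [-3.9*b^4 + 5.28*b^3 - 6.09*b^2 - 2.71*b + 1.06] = -46.8*b^2 + 31.68*b - 12.18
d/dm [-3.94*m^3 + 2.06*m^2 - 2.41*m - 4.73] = -11.82*m^2 + 4.12*m - 2.41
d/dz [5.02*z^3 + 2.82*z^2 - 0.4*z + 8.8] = 15.06*z^2 + 5.64*z - 0.4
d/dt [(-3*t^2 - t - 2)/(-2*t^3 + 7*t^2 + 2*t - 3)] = (-6*t^4 - 4*t^3 - 11*t^2 + 46*t + 7)/(4*t^6 - 28*t^5 + 41*t^4 + 40*t^3 - 38*t^2 - 12*t + 9)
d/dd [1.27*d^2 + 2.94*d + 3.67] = 2.54*d + 2.94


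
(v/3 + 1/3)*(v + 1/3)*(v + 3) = v^3/3 + 13*v^2/9 + 13*v/9 + 1/3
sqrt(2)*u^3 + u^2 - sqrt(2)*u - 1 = (u - 1)*(u + 1)*(sqrt(2)*u + 1)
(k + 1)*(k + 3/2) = k^2 + 5*k/2 + 3/2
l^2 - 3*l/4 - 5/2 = (l - 2)*(l + 5/4)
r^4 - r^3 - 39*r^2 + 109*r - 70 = (r - 5)*(r - 2)*(r - 1)*(r + 7)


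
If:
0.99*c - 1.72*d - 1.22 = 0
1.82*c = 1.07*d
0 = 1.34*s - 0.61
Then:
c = -0.63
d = -1.07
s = 0.46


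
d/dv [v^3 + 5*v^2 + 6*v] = 3*v^2 + 10*v + 6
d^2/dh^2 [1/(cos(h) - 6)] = (sin(h)^2 - 6*cos(h) + 1)/(cos(h) - 6)^3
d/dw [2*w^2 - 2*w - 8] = 4*w - 2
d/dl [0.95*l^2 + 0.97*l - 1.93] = 1.9*l + 0.97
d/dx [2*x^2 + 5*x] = 4*x + 5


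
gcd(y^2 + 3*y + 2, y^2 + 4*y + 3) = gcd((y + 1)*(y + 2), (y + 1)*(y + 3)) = y + 1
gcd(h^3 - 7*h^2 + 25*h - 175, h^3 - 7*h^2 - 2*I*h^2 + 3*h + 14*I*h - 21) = h - 7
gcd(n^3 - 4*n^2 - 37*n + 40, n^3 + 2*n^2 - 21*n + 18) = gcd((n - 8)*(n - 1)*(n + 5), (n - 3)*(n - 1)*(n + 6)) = n - 1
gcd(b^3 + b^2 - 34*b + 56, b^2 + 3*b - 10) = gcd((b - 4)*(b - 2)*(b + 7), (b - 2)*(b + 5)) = b - 2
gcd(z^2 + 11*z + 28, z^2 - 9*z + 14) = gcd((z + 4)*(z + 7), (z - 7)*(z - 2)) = 1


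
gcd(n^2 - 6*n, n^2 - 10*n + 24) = n - 6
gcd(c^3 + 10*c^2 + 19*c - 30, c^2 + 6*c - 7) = c - 1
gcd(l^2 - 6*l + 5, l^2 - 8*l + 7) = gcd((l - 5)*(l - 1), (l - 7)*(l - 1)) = l - 1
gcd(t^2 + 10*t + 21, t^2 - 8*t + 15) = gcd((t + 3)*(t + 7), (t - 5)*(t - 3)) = 1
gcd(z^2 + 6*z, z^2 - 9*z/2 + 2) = 1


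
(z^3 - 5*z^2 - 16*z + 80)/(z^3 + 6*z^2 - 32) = (z^2 - 9*z + 20)/(z^2 + 2*z - 8)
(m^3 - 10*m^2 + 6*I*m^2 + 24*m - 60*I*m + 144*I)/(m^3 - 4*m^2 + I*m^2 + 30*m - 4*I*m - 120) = (m - 6)/(m - 5*I)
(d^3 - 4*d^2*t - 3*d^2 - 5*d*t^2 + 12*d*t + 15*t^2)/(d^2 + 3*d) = (d^3 - 4*d^2*t - 3*d^2 - 5*d*t^2 + 12*d*t + 15*t^2)/(d*(d + 3))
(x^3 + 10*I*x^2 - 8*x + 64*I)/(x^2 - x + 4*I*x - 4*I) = (x^2 + 6*I*x + 16)/(x - 1)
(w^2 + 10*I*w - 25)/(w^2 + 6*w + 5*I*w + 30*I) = (w + 5*I)/(w + 6)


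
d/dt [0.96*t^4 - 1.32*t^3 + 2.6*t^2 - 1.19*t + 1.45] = 3.84*t^3 - 3.96*t^2 + 5.2*t - 1.19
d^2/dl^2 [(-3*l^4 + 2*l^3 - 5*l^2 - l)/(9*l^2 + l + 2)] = 2*(-243*l^6 - 81*l^5 - 171*l^4 - 118*l^3 + 210*l^2 + 78*l - 18)/(729*l^6 + 243*l^5 + 513*l^4 + 109*l^3 + 114*l^2 + 12*l + 8)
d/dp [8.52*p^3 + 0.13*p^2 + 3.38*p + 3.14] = 25.56*p^2 + 0.26*p + 3.38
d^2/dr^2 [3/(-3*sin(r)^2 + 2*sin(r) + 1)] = 6*(18*sin(r)^3 + 9*sin(r)^2 - 10*sin(r) + 7)/((sin(r) - 1)^2*(3*sin(r) + 1)^3)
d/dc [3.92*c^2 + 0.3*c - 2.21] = 7.84*c + 0.3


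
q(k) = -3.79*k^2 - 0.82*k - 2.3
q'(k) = -7.58*k - 0.82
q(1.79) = -15.91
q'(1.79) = -14.39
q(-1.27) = -7.37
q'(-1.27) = 8.81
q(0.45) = -3.44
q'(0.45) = -4.23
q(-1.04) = -5.55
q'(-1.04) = 7.06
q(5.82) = -135.45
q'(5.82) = -44.94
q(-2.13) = -17.75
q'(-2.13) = 15.33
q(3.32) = -46.80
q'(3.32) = -25.99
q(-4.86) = -87.83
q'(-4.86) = 36.02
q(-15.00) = -842.75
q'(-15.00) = 112.88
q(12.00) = -557.90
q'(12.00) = -91.78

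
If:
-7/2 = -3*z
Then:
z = 7/6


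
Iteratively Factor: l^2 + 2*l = (l + 2)*(l)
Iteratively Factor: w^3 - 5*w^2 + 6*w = (w - 2)*(w^2 - 3*w) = w*(w - 2)*(w - 3)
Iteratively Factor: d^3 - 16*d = (d)*(d^2 - 16) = d*(d + 4)*(d - 4)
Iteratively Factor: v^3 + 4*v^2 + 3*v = (v + 1)*(v^2 + 3*v) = v*(v + 1)*(v + 3)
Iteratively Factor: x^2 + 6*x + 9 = (x + 3)*(x + 3)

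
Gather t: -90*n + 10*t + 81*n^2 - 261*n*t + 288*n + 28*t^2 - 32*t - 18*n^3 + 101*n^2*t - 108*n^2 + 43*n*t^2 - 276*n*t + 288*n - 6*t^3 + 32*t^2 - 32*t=-18*n^3 - 27*n^2 + 486*n - 6*t^3 + t^2*(43*n + 60) + t*(101*n^2 - 537*n - 54)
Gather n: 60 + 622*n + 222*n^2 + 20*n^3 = 20*n^3 + 222*n^2 + 622*n + 60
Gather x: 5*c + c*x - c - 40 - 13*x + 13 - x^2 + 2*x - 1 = 4*c - x^2 + x*(c - 11) - 28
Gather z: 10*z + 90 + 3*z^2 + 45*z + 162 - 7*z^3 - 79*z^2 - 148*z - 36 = -7*z^3 - 76*z^2 - 93*z + 216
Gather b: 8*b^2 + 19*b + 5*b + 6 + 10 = 8*b^2 + 24*b + 16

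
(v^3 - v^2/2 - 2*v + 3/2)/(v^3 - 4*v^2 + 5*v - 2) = (v + 3/2)/(v - 2)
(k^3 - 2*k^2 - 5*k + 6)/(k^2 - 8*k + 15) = (k^2 + k - 2)/(k - 5)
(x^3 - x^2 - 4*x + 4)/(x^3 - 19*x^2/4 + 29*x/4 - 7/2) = 4*(x + 2)/(4*x - 7)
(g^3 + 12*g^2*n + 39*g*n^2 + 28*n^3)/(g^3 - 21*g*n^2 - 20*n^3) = (g + 7*n)/(g - 5*n)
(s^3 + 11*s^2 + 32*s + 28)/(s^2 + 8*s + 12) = (s^2 + 9*s + 14)/(s + 6)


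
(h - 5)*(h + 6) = h^2 + h - 30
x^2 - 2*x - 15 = (x - 5)*(x + 3)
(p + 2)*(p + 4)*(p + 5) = p^3 + 11*p^2 + 38*p + 40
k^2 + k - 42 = (k - 6)*(k + 7)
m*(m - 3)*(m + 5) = m^3 + 2*m^2 - 15*m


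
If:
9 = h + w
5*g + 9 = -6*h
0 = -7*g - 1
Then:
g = -1/7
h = -29/21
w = 218/21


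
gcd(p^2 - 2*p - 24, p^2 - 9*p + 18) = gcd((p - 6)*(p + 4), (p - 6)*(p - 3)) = p - 6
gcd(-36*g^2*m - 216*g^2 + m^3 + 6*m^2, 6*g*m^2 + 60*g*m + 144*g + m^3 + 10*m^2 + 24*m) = 6*g*m + 36*g + m^2 + 6*m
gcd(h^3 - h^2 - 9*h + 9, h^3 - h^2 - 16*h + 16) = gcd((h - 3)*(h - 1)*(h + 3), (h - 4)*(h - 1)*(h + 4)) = h - 1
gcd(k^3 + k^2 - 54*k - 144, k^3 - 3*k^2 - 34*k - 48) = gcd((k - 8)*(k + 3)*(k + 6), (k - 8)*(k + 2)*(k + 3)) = k^2 - 5*k - 24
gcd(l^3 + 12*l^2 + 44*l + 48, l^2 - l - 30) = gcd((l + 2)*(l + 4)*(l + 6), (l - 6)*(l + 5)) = 1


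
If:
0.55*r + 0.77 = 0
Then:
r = -1.40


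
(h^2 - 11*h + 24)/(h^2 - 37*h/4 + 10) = 4*(h - 3)/(4*h - 5)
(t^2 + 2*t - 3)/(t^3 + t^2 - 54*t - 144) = (t - 1)/(t^2 - 2*t - 48)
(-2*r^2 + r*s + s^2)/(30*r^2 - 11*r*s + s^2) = (-2*r^2 + r*s + s^2)/(30*r^2 - 11*r*s + s^2)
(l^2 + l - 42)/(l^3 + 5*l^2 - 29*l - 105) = (l - 6)/(l^2 - 2*l - 15)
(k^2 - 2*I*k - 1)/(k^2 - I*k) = (k - I)/k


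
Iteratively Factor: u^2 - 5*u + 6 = (u - 3)*(u - 2)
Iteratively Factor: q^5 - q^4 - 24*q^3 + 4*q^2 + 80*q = (q - 5)*(q^4 + 4*q^3 - 4*q^2 - 16*q) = (q - 5)*(q - 2)*(q^3 + 6*q^2 + 8*q) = q*(q - 5)*(q - 2)*(q^2 + 6*q + 8) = q*(q - 5)*(q - 2)*(q + 4)*(q + 2)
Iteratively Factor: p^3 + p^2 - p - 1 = (p + 1)*(p^2 - 1) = (p - 1)*(p + 1)*(p + 1)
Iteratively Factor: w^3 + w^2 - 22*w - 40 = (w - 5)*(w^2 + 6*w + 8) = (w - 5)*(w + 4)*(w + 2)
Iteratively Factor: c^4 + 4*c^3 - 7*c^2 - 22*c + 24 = (c + 4)*(c^3 - 7*c + 6) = (c - 2)*(c + 4)*(c^2 + 2*c - 3) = (c - 2)*(c + 3)*(c + 4)*(c - 1)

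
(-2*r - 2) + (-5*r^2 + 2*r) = -5*r^2 - 2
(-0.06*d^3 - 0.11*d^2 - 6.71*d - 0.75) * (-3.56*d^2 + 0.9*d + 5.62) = 0.2136*d^5 + 0.3376*d^4 + 23.4514*d^3 - 3.9872*d^2 - 38.3852*d - 4.215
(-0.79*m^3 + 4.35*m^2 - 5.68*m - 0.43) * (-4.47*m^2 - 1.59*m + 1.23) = 3.5313*m^5 - 18.1884*m^4 + 17.5014*m^3 + 16.3038*m^2 - 6.3027*m - 0.5289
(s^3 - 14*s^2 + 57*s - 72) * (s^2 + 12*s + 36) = s^5 - 2*s^4 - 75*s^3 + 108*s^2 + 1188*s - 2592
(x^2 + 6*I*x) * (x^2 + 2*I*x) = x^4 + 8*I*x^3 - 12*x^2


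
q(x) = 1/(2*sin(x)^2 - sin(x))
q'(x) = (-4*sin(x)*cos(x) + cos(x))/(2*sin(x)^2 - sin(x))^2 = (-4/tan(x) + cos(x)/sin(x)^2)/(2*sin(x) - 1)^2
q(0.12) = -10.98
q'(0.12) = 62.41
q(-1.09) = 0.41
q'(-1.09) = 0.35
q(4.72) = 0.33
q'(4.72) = 0.00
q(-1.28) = 0.36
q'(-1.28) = 0.18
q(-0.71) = 0.67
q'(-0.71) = 1.21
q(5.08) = 0.37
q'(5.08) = 0.24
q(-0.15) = 5.15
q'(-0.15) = 41.93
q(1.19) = 1.26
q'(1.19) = -1.59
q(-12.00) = 25.48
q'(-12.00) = -627.95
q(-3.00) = 5.53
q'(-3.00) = -47.30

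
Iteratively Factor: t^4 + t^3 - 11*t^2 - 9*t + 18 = (t + 3)*(t^3 - 2*t^2 - 5*t + 6) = (t - 1)*(t + 3)*(t^2 - t - 6) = (t - 3)*(t - 1)*(t + 3)*(t + 2)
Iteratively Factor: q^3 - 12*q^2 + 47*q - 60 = (q - 5)*(q^2 - 7*q + 12) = (q - 5)*(q - 4)*(q - 3)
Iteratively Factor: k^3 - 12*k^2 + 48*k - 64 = (k - 4)*(k^2 - 8*k + 16) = (k - 4)^2*(k - 4)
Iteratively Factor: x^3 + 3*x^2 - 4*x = (x)*(x^2 + 3*x - 4) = x*(x + 4)*(x - 1)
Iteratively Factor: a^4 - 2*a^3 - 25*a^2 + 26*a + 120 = (a + 2)*(a^3 - 4*a^2 - 17*a + 60) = (a + 2)*(a + 4)*(a^2 - 8*a + 15) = (a - 5)*(a + 2)*(a + 4)*(a - 3)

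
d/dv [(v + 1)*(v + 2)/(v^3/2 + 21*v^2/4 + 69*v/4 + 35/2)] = 8*(-v^2 - 2*v + 9)/(4*v^4 + 68*v^3 + 429*v^2 + 1190*v + 1225)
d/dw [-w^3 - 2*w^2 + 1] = w*(-3*w - 4)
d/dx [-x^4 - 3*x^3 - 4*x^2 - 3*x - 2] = -4*x^3 - 9*x^2 - 8*x - 3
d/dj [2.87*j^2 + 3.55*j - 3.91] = 5.74*j + 3.55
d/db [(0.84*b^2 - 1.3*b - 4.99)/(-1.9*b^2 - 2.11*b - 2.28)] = (-4.2424*b^2 - 22.7924*b - 7.5649)/(3.61*b^4 + 8.018*b^3 + 13.1161*b^2 + 9.6216*b + 5.1984)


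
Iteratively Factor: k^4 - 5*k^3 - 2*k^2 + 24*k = (k - 3)*(k^3 - 2*k^2 - 8*k) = k*(k - 3)*(k^2 - 2*k - 8) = k*(k - 3)*(k + 2)*(k - 4)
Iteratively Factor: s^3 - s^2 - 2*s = (s)*(s^2 - s - 2) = s*(s - 2)*(s + 1)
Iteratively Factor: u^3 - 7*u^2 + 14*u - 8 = (u - 1)*(u^2 - 6*u + 8) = (u - 4)*(u - 1)*(u - 2)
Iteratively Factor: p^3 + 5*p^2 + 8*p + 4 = (p + 1)*(p^2 + 4*p + 4) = (p + 1)*(p + 2)*(p + 2)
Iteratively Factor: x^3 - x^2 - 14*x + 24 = (x + 4)*(x^2 - 5*x + 6) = (x - 3)*(x + 4)*(x - 2)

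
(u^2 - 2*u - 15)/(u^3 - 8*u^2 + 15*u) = (u + 3)/(u*(u - 3))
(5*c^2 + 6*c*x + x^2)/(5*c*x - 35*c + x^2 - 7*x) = (c + x)/(x - 7)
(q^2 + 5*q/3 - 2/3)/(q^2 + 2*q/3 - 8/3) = (3*q - 1)/(3*q - 4)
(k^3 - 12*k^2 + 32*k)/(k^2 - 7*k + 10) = k*(k^2 - 12*k + 32)/(k^2 - 7*k + 10)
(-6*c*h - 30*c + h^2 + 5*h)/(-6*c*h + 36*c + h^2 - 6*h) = (h + 5)/(h - 6)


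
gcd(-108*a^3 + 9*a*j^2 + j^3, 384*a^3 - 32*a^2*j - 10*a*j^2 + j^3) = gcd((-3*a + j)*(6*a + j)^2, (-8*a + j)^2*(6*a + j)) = 6*a + j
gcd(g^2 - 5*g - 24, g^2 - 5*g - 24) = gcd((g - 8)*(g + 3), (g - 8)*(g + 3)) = g^2 - 5*g - 24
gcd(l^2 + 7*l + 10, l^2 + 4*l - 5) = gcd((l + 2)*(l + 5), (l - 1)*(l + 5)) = l + 5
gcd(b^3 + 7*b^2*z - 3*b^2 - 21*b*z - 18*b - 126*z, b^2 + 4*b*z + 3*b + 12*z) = b + 3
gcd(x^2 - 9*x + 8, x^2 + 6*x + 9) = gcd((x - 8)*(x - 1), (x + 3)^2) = 1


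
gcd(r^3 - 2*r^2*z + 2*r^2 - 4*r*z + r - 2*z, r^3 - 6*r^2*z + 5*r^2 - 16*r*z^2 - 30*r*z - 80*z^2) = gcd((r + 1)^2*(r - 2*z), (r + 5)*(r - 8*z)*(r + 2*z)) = 1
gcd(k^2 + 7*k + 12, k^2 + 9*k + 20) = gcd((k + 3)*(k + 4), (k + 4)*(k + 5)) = k + 4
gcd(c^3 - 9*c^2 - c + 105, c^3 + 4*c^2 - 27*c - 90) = c^2 - 2*c - 15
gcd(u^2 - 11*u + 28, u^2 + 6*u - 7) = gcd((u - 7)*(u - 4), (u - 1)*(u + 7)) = 1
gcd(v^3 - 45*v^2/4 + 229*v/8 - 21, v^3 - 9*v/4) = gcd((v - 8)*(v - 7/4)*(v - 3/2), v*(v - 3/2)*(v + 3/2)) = v - 3/2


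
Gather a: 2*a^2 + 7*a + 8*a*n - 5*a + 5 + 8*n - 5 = 2*a^2 + a*(8*n + 2) + 8*n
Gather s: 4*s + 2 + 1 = 4*s + 3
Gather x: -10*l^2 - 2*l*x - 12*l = -10*l^2 - 2*l*x - 12*l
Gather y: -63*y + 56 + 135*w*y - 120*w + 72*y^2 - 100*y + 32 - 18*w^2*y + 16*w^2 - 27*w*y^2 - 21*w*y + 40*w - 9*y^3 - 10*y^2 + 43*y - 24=16*w^2 - 80*w - 9*y^3 + y^2*(62 - 27*w) + y*(-18*w^2 + 114*w - 120) + 64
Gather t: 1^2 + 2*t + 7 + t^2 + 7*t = t^2 + 9*t + 8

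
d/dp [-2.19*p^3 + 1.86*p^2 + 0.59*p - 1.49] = -6.57*p^2 + 3.72*p + 0.59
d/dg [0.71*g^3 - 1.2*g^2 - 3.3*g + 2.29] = 2.13*g^2 - 2.4*g - 3.3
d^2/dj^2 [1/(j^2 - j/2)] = 4*(-2*j*(2*j - 1) + (4*j - 1)^2)/(j^3*(2*j - 1)^3)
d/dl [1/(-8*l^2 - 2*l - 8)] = (8*l + 1)/(2*(4*l^2 + l + 4)^2)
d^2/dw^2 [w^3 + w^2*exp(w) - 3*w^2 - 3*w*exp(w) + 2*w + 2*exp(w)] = w^2*exp(w) + w*exp(w) + 6*w - 2*exp(w) - 6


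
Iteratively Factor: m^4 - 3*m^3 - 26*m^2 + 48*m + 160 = (m - 5)*(m^3 + 2*m^2 - 16*m - 32) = (m - 5)*(m - 4)*(m^2 + 6*m + 8) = (m - 5)*(m - 4)*(m + 2)*(m + 4)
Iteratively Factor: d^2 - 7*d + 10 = (d - 5)*(d - 2)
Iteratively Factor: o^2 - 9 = (o - 3)*(o + 3)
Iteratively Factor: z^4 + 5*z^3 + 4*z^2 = (z + 1)*(z^3 + 4*z^2) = z*(z + 1)*(z^2 + 4*z) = z*(z + 1)*(z + 4)*(z)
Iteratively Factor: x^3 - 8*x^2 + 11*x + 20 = (x + 1)*(x^2 - 9*x + 20) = (x - 4)*(x + 1)*(x - 5)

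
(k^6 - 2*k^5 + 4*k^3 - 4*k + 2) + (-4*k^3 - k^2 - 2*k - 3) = k^6 - 2*k^5 - k^2 - 6*k - 1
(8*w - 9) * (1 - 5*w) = -40*w^2 + 53*w - 9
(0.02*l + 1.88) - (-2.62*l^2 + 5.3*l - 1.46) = 2.62*l^2 - 5.28*l + 3.34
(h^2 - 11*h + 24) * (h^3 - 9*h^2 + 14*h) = h^5 - 20*h^4 + 137*h^3 - 370*h^2 + 336*h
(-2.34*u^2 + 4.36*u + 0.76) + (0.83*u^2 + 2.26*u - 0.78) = -1.51*u^2 + 6.62*u - 0.02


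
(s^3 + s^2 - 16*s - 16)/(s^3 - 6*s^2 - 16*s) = (-s^3 - s^2 + 16*s + 16)/(s*(-s^2 + 6*s + 16))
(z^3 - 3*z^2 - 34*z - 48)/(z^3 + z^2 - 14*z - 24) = (z - 8)/(z - 4)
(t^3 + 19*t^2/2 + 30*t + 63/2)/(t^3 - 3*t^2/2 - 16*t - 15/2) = (2*t^2 + 13*t + 21)/(2*t^2 - 9*t - 5)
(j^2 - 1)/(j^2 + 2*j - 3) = (j + 1)/(j + 3)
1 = 1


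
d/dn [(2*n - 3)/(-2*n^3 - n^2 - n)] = (8*n^3 - 16*n^2 - 6*n - 3)/(n^2*(4*n^4 + 4*n^3 + 5*n^2 + 2*n + 1))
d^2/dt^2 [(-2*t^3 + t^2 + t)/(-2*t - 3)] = 2*(8*t^3 + 36*t^2 + 54*t - 3)/(8*t^3 + 36*t^2 + 54*t + 27)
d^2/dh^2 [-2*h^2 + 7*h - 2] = -4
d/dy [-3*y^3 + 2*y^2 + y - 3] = -9*y^2 + 4*y + 1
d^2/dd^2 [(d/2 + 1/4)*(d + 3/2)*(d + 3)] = 3*d + 5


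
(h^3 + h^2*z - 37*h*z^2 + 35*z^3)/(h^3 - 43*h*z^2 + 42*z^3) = (-h + 5*z)/(-h + 6*z)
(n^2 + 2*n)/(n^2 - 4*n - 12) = n/(n - 6)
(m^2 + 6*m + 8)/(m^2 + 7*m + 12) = (m + 2)/(m + 3)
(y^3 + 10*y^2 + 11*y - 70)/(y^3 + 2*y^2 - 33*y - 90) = (y^2 + 5*y - 14)/(y^2 - 3*y - 18)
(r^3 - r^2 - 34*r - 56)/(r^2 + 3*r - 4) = (r^2 - 5*r - 14)/(r - 1)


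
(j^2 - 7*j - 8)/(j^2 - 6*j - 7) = (j - 8)/(j - 7)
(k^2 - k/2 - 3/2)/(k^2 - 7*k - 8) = (k - 3/2)/(k - 8)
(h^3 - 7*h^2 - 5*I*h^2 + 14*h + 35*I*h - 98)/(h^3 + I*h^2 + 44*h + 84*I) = (h - 7)/(h + 6*I)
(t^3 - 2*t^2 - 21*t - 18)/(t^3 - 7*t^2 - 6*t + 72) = (t + 1)/(t - 4)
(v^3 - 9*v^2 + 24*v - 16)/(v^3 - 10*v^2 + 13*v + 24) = (v^3 - 9*v^2 + 24*v - 16)/(v^3 - 10*v^2 + 13*v + 24)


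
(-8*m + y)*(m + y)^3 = -8*m^4 - 23*m^3*y - 21*m^2*y^2 - 5*m*y^3 + y^4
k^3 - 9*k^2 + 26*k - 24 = (k - 4)*(k - 3)*(k - 2)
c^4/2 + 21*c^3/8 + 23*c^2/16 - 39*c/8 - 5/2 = (c/2 + 1)*(c - 5/4)*(c + 1/2)*(c + 4)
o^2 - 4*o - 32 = (o - 8)*(o + 4)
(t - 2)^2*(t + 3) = t^3 - t^2 - 8*t + 12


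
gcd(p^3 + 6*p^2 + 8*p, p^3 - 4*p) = p^2 + 2*p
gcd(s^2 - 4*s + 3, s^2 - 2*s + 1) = s - 1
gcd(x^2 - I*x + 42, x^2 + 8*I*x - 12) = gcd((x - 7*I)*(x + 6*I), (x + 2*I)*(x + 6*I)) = x + 6*I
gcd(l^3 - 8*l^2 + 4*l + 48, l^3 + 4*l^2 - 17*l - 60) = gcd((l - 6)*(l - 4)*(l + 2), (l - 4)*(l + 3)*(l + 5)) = l - 4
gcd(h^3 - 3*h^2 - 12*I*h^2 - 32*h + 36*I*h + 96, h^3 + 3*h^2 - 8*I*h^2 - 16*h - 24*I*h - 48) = h - 4*I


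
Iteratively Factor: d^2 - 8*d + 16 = (d - 4)*(d - 4)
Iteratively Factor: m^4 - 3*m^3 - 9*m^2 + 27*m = (m + 3)*(m^3 - 6*m^2 + 9*m) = (m - 3)*(m + 3)*(m^2 - 3*m) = m*(m - 3)*(m + 3)*(m - 3)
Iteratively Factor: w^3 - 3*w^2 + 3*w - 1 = (w - 1)*(w^2 - 2*w + 1) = (w - 1)^2*(w - 1)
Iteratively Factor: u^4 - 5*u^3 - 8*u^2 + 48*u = (u - 4)*(u^3 - u^2 - 12*u) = (u - 4)*(u + 3)*(u^2 - 4*u) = (u - 4)^2*(u + 3)*(u)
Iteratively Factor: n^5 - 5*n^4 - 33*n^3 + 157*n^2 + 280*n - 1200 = (n - 5)*(n^4 - 33*n^2 - 8*n + 240) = (n - 5)*(n - 3)*(n^3 + 3*n^2 - 24*n - 80) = (n - 5)*(n - 3)*(n + 4)*(n^2 - n - 20) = (n - 5)*(n - 3)*(n + 4)^2*(n - 5)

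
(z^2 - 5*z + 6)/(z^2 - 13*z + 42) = (z^2 - 5*z + 6)/(z^2 - 13*z + 42)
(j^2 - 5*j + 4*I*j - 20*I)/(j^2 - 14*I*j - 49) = (j^2 + j*(-5 + 4*I) - 20*I)/(j^2 - 14*I*j - 49)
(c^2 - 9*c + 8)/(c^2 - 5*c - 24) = (c - 1)/(c + 3)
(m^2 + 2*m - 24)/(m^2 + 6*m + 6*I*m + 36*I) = (m - 4)/(m + 6*I)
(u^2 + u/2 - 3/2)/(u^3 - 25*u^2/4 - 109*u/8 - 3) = 4*(u - 1)/(4*u^2 - 31*u - 8)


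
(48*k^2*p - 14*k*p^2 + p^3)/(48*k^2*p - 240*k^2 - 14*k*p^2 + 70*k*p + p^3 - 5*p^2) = p/(p - 5)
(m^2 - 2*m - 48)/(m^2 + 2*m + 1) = (m^2 - 2*m - 48)/(m^2 + 2*m + 1)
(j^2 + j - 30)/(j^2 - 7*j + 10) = (j + 6)/(j - 2)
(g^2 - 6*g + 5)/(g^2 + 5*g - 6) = (g - 5)/(g + 6)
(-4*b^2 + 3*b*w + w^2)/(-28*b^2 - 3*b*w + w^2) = (-b + w)/(-7*b + w)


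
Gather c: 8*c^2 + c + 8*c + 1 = 8*c^2 + 9*c + 1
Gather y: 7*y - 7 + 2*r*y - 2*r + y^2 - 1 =-2*r + y^2 + y*(2*r + 7) - 8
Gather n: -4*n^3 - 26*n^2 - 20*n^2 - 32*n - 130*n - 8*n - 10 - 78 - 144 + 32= -4*n^3 - 46*n^2 - 170*n - 200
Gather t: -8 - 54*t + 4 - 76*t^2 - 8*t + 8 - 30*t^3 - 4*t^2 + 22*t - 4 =-30*t^3 - 80*t^2 - 40*t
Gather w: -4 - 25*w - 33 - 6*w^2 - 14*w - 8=-6*w^2 - 39*w - 45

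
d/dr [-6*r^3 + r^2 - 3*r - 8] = -18*r^2 + 2*r - 3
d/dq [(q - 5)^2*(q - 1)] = (q - 5)*(3*q - 7)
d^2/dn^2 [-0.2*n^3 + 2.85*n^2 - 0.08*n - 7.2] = 5.7 - 1.2*n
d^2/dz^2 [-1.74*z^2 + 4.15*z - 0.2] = -3.48000000000000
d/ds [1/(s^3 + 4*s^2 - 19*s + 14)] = (-3*s^2 - 8*s + 19)/(s^3 + 4*s^2 - 19*s + 14)^2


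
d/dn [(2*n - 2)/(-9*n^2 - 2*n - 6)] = 2*(9*n^2 - 18*n - 8)/(81*n^4 + 36*n^3 + 112*n^2 + 24*n + 36)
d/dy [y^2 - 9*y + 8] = 2*y - 9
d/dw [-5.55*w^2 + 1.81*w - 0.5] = 1.81 - 11.1*w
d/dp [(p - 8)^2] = 2*p - 16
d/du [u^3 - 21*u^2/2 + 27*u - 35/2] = 3*u^2 - 21*u + 27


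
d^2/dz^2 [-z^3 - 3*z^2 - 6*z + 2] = -6*z - 6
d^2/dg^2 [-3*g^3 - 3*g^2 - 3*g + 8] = -18*g - 6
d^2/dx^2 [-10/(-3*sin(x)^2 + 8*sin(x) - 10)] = 20*(-18*sin(x)^4 + 36*sin(x)^3 + 55*sin(x)^2 - 112*sin(x) + 34)/(3*sin(x)^2 - 8*sin(x) + 10)^3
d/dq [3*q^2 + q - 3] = 6*q + 1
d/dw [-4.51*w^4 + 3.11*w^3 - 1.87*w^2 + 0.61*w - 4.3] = -18.04*w^3 + 9.33*w^2 - 3.74*w + 0.61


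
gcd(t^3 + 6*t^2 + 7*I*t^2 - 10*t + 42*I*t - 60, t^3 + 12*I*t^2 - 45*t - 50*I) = t^2 + 7*I*t - 10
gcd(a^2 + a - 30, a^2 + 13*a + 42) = a + 6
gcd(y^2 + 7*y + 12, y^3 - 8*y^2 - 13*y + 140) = y + 4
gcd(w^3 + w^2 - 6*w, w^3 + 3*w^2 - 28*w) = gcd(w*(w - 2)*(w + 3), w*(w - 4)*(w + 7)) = w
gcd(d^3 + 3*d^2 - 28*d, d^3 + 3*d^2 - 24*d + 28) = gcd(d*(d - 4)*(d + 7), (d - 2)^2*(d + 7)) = d + 7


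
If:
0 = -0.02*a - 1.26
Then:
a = -63.00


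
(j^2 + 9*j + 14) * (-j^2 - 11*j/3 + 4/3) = -j^4 - 38*j^3/3 - 137*j^2/3 - 118*j/3 + 56/3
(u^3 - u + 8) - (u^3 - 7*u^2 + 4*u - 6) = 7*u^2 - 5*u + 14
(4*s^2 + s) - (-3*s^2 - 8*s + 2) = 7*s^2 + 9*s - 2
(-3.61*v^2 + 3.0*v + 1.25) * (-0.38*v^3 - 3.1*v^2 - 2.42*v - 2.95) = 1.3718*v^5 + 10.051*v^4 - 1.0388*v^3 - 0.4855*v^2 - 11.875*v - 3.6875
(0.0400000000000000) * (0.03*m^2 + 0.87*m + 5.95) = 0.0012*m^2 + 0.0348*m + 0.238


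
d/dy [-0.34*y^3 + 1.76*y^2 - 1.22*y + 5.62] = -1.02*y^2 + 3.52*y - 1.22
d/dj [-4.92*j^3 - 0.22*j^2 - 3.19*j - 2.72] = -14.76*j^2 - 0.44*j - 3.19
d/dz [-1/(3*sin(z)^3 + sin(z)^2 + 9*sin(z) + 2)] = (9*sin(z)^2 + 2*sin(z) + 9)*cos(z)/(3*sin(z)^3 + sin(z)^2 + 9*sin(z) + 2)^2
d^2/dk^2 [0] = 0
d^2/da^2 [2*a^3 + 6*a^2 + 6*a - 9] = 12*a + 12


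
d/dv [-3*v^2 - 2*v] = -6*v - 2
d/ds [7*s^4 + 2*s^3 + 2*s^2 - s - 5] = 28*s^3 + 6*s^2 + 4*s - 1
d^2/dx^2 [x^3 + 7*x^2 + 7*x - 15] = 6*x + 14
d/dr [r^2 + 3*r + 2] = 2*r + 3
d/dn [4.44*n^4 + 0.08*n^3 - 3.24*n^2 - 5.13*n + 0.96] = 17.76*n^3 + 0.24*n^2 - 6.48*n - 5.13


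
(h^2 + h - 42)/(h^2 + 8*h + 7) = (h - 6)/(h + 1)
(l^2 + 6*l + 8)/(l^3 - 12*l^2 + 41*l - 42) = (l^2 + 6*l + 8)/(l^3 - 12*l^2 + 41*l - 42)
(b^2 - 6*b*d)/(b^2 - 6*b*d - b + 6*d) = b/(b - 1)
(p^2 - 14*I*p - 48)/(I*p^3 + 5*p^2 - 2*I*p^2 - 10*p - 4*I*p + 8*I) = (-I*p^2 - 14*p + 48*I)/(p^3 + p^2*(-2 - 5*I) + p*(-4 + 10*I) + 8)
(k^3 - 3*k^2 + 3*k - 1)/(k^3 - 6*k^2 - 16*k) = (-k^3 + 3*k^2 - 3*k + 1)/(k*(-k^2 + 6*k + 16))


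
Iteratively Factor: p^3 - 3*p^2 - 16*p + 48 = (p - 4)*(p^2 + p - 12) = (p - 4)*(p + 4)*(p - 3)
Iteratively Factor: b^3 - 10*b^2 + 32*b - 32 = (b - 4)*(b^2 - 6*b + 8) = (b - 4)^2*(b - 2)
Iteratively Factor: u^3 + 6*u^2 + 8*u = (u)*(u^2 + 6*u + 8) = u*(u + 2)*(u + 4)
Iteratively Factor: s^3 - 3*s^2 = (s - 3)*(s^2) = s*(s - 3)*(s)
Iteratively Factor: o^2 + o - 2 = (o - 1)*(o + 2)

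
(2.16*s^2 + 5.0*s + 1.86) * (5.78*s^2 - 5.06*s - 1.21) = 12.4848*s^4 + 17.9704*s^3 - 17.1628*s^2 - 15.4616*s - 2.2506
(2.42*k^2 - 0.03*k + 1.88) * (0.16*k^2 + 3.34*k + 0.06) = 0.3872*k^4 + 8.078*k^3 + 0.3458*k^2 + 6.2774*k + 0.1128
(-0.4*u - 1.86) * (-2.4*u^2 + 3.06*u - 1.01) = 0.96*u^3 + 3.24*u^2 - 5.2876*u + 1.8786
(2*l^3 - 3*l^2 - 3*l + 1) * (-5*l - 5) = -10*l^4 + 5*l^3 + 30*l^2 + 10*l - 5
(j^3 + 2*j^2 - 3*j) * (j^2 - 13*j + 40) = j^5 - 11*j^4 + 11*j^3 + 119*j^2 - 120*j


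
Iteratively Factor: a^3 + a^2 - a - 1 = (a + 1)*(a^2 - 1) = (a - 1)*(a + 1)*(a + 1)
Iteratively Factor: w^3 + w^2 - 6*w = (w + 3)*(w^2 - 2*w) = (w - 2)*(w + 3)*(w)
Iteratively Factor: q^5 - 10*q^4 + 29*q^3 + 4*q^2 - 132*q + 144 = (q - 2)*(q^4 - 8*q^3 + 13*q^2 + 30*q - 72) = (q - 4)*(q - 2)*(q^3 - 4*q^2 - 3*q + 18) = (q - 4)*(q - 2)*(q + 2)*(q^2 - 6*q + 9) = (q - 4)*(q - 3)*(q - 2)*(q + 2)*(q - 3)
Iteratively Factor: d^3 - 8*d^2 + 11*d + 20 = (d + 1)*(d^2 - 9*d + 20) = (d - 5)*(d + 1)*(d - 4)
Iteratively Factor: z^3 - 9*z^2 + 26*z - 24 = (z - 3)*(z^2 - 6*z + 8) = (z - 4)*(z - 3)*(z - 2)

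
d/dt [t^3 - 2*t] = 3*t^2 - 2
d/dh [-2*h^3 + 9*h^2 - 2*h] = -6*h^2 + 18*h - 2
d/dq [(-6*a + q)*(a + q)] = -5*a + 2*q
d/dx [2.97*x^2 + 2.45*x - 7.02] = 5.94*x + 2.45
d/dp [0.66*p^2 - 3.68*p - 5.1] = 1.32*p - 3.68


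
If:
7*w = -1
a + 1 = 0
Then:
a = -1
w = -1/7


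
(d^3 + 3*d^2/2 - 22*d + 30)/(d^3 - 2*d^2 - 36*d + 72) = (d - 5/2)/(d - 6)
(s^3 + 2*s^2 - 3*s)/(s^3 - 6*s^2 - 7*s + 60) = s*(s - 1)/(s^2 - 9*s + 20)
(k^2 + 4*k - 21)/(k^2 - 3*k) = (k + 7)/k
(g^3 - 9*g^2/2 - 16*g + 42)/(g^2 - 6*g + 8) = (g^2 - 5*g/2 - 21)/(g - 4)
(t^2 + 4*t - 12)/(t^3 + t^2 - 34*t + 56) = (t + 6)/(t^2 + 3*t - 28)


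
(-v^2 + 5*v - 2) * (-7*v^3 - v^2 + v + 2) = 7*v^5 - 34*v^4 + 8*v^3 + 5*v^2 + 8*v - 4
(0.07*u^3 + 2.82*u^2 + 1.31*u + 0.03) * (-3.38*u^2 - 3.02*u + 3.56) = -0.2366*u^5 - 9.743*u^4 - 12.695*u^3 + 5.9816*u^2 + 4.573*u + 0.1068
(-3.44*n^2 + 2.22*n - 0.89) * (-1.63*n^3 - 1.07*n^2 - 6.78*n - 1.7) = 5.6072*n^5 + 0.0621999999999998*n^4 + 22.3985*n^3 - 8.2513*n^2 + 2.2602*n + 1.513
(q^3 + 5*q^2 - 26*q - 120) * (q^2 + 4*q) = q^5 + 9*q^4 - 6*q^3 - 224*q^2 - 480*q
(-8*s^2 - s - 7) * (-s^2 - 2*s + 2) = 8*s^4 + 17*s^3 - 7*s^2 + 12*s - 14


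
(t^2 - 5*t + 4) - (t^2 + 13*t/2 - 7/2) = 15/2 - 23*t/2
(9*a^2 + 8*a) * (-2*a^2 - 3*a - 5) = -18*a^4 - 43*a^3 - 69*a^2 - 40*a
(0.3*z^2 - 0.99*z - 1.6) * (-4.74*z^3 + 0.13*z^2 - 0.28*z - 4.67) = -1.422*z^5 + 4.7316*z^4 + 7.3713*z^3 - 1.3318*z^2 + 5.0713*z + 7.472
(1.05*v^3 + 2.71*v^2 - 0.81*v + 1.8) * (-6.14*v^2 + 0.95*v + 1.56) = -6.447*v^5 - 15.6419*v^4 + 9.1859*v^3 - 7.5939*v^2 + 0.4464*v + 2.808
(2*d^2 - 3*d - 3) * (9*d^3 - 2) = 18*d^5 - 27*d^4 - 27*d^3 - 4*d^2 + 6*d + 6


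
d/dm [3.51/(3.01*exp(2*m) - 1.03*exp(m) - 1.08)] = (3.6153 - 21.1302*exp(m))*exp(m)/(-3.01*exp(2*m) + 1.03*exp(m) + 1.08)^2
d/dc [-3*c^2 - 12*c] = -6*c - 12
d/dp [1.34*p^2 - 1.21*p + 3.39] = 2.68*p - 1.21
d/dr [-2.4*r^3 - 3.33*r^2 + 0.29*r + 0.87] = -7.2*r^2 - 6.66*r + 0.29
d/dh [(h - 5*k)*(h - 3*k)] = 2*h - 8*k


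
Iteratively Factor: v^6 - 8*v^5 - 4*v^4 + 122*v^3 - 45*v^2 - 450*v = (v + 2)*(v^5 - 10*v^4 + 16*v^3 + 90*v^2 - 225*v) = (v - 3)*(v + 2)*(v^4 - 7*v^3 - 5*v^2 + 75*v) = v*(v - 3)*(v + 2)*(v^3 - 7*v^2 - 5*v + 75) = v*(v - 3)*(v + 2)*(v + 3)*(v^2 - 10*v + 25) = v*(v - 5)*(v - 3)*(v + 2)*(v + 3)*(v - 5)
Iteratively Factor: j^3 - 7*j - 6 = (j - 3)*(j^2 + 3*j + 2) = (j - 3)*(j + 1)*(j + 2)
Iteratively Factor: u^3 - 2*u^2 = (u)*(u^2 - 2*u) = u*(u - 2)*(u)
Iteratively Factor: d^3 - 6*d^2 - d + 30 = (d - 3)*(d^2 - 3*d - 10) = (d - 5)*(d - 3)*(d + 2)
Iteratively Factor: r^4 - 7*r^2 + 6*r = (r + 3)*(r^3 - 3*r^2 + 2*r) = r*(r + 3)*(r^2 - 3*r + 2) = r*(r - 1)*(r + 3)*(r - 2)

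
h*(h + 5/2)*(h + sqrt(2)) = h^3 + sqrt(2)*h^2 + 5*h^2/2 + 5*sqrt(2)*h/2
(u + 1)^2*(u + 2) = u^3 + 4*u^2 + 5*u + 2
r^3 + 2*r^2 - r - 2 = (r - 1)*(r + 1)*(r + 2)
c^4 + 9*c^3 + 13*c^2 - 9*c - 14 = (c - 1)*(c + 1)*(c + 2)*(c + 7)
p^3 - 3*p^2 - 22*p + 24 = (p - 6)*(p - 1)*(p + 4)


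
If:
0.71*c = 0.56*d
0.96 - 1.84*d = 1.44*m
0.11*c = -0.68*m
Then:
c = 0.46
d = 0.58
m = -0.07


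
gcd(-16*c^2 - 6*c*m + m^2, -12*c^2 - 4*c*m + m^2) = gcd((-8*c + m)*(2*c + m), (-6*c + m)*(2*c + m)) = 2*c + m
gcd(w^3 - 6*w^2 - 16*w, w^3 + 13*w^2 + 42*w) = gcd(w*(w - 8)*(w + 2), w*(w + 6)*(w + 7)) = w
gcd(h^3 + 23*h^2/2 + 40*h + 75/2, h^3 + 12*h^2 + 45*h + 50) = h^2 + 10*h + 25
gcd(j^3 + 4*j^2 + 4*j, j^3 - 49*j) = j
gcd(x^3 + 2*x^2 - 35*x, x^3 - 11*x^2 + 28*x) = x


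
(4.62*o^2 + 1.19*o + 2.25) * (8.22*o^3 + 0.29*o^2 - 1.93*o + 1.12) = 37.9764*o^5 + 11.1216*o^4 + 9.9235*o^3 + 3.5302*o^2 - 3.0097*o + 2.52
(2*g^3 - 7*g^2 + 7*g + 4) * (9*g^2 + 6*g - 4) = 18*g^5 - 51*g^4 + 13*g^3 + 106*g^2 - 4*g - 16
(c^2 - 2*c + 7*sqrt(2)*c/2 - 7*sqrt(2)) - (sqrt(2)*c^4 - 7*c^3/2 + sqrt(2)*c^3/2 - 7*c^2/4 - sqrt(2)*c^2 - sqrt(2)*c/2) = -sqrt(2)*c^4 - sqrt(2)*c^3/2 + 7*c^3/2 + sqrt(2)*c^2 + 11*c^2/4 - 2*c + 4*sqrt(2)*c - 7*sqrt(2)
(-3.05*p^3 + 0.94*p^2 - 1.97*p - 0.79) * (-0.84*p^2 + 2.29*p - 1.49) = 2.562*p^5 - 7.7741*p^4 + 8.3519*p^3 - 5.2483*p^2 + 1.1262*p + 1.1771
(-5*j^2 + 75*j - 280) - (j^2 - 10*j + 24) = -6*j^2 + 85*j - 304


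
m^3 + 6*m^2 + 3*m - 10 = (m - 1)*(m + 2)*(m + 5)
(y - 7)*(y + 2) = y^2 - 5*y - 14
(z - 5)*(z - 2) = z^2 - 7*z + 10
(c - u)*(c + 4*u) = c^2 + 3*c*u - 4*u^2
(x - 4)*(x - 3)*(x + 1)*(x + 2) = x^4 - 4*x^3 - 7*x^2 + 22*x + 24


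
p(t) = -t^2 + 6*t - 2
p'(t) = 6 - 2*t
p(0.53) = 0.90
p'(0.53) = 4.94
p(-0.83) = -7.67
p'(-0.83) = 7.66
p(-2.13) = -19.32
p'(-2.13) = 10.26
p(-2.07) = -18.70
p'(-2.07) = 10.14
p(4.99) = 3.04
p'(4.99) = -3.98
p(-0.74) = -6.99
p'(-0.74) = 7.48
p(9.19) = -31.32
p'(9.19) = -12.38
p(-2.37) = -21.84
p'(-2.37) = 10.74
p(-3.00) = -29.00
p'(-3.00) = 12.00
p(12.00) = -74.00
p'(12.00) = -18.00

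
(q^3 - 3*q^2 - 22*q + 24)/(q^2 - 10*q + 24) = (q^2 + 3*q - 4)/(q - 4)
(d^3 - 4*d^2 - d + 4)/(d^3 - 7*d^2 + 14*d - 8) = (d + 1)/(d - 2)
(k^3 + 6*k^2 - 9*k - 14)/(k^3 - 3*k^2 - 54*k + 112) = (k + 1)/(k - 8)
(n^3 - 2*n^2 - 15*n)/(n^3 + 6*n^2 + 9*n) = (n - 5)/(n + 3)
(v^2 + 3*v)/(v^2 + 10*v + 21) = v/(v + 7)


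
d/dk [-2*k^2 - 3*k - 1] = -4*k - 3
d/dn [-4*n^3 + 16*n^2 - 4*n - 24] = -12*n^2 + 32*n - 4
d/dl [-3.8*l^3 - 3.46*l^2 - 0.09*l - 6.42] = -11.4*l^2 - 6.92*l - 0.09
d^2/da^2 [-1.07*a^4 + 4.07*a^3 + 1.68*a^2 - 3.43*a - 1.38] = -12.84*a^2 + 24.42*a + 3.36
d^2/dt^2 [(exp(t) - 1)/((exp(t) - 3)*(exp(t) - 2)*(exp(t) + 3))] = (4*exp(6*t) - 15*exp(5*t) + 62*exp(4*t) - 250*exp(3*t) + 324*exp(2*t) - 63*exp(t) + 162)*exp(t)/(exp(9*t) - 6*exp(8*t) - 15*exp(7*t) + 154*exp(6*t) - 81*exp(5*t) - 1242*exp(4*t) + 2187*exp(3*t) + 2430*exp(2*t) - 8748*exp(t) + 5832)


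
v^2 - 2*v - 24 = (v - 6)*(v + 4)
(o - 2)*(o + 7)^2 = o^3 + 12*o^2 + 21*o - 98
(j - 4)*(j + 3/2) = j^2 - 5*j/2 - 6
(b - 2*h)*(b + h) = b^2 - b*h - 2*h^2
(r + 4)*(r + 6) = r^2 + 10*r + 24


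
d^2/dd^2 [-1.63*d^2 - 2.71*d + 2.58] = -3.26000000000000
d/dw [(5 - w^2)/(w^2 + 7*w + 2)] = 7*(-w^2 - 2*w - 5)/(w^4 + 14*w^3 + 53*w^2 + 28*w + 4)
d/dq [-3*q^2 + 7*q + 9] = 7 - 6*q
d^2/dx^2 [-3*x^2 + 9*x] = -6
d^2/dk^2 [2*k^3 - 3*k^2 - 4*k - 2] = 12*k - 6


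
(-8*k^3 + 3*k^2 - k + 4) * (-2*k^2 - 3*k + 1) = 16*k^5 + 18*k^4 - 15*k^3 - 2*k^2 - 13*k + 4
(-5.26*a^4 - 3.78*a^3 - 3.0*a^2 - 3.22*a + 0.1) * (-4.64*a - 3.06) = 24.4064*a^5 + 33.6348*a^4 + 25.4868*a^3 + 24.1208*a^2 + 9.3892*a - 0.306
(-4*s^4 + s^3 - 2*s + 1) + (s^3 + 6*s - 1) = -4*s^4 + 2*s^3 + 4*s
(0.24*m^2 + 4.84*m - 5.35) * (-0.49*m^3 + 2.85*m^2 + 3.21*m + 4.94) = -0.1176*m^5 - 1.6876*m^4 + 17.1859*m^3 + 1.4745*m^2 + 6.7361*m - 26.429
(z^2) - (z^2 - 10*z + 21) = 10*z - 21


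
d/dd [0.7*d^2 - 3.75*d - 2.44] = 1.4*d - 3.75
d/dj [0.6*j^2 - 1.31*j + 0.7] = 1.2*j - 1.31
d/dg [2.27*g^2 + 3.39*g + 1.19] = 4.54*g + 3.39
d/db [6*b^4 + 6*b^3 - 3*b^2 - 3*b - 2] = 24*b^3 + 18*b^2 - 6*b - 3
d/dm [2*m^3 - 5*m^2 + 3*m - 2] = 6*m^2 - 10*m + 3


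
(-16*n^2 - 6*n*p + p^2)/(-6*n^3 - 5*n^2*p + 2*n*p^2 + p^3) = (16*n^2 + 6*n*p - p^2)/(6*n^3 + 5*n^2*p - 2*n*p^2 - p^3)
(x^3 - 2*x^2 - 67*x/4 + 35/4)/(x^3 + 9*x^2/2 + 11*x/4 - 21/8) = 2*(x - 5)/(2*x + 3)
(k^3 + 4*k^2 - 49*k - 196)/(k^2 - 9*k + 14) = (k^2 + 11*k + 28)/(k - 2)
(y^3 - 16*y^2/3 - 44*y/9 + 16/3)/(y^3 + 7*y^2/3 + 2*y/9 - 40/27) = 3*(y - 6)/(3*y + 5)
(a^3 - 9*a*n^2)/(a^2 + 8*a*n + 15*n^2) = a*(a - 3*n)/(a + 5*n)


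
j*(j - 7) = j^2 - 7*j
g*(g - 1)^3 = g^4 - 3*g^3 + 3*g^2 - g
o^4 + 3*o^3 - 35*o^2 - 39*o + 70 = (o - 5)*(o - 1)*(o + 2)*(o + 7)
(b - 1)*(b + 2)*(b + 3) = b^3 + 4*b^2 + b - 6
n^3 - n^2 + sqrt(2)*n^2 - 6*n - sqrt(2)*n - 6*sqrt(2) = (n - 3)*(n + 2)*(n + sqrt(2))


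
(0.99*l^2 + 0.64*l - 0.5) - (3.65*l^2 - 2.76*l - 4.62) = -2.66*l^2 + 3.4*l + 4.12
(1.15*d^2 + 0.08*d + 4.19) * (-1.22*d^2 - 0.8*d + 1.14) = -1.403*d^4 - 1.0176*d^3 - 3.8648*d^2 - 3.2608*d + 4.7766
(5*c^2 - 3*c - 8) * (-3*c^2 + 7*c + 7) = -15*c^4 + 44*c^3 + 38*c^2 - 77*c - 56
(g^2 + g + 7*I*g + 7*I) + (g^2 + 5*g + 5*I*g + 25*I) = 2*g^2 + 6*g + 12*I*g + 32*I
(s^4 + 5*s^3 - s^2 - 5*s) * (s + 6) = s^5 + 11*s^4 + 29*s^3 - 11*s^2 - 30*s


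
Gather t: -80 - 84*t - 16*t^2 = -16*t^2 - 84*t - 80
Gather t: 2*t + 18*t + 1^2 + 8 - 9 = 20*t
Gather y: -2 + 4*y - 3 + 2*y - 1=6*y - 6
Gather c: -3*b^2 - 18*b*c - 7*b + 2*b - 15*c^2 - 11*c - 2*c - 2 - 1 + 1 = -3*b^2 - 5*b - 15*c^2 + c*(-18*b - 13) - 2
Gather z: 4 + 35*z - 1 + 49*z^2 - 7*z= 49*z^2 + 28*z + 3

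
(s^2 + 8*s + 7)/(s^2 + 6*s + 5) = (s + 7)/(s + 5)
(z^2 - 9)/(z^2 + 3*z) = (z - 3)/z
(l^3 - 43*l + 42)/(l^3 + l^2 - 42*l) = (l - 1)/l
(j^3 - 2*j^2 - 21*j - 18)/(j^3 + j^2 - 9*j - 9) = (j - 6)/(j - 3)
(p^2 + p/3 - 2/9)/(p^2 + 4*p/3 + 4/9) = (3*p - 1)/(3*p + 2)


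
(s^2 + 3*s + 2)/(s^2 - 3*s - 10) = (s + 1)/(s - 5)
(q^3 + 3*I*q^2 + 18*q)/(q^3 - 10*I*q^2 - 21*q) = (q + 6*I)/(q - 7*I)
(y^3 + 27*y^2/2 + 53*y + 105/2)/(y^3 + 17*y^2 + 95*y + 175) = (y + 3/2)/(y + 5)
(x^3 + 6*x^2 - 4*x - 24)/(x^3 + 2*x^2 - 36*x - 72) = (x - 2)/(x - 6)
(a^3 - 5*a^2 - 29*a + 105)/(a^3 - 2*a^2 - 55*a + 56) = (a^3 - 5*a^2 - 29*a + 105)/(a^3 - 2*a^2 - 55*a + 56)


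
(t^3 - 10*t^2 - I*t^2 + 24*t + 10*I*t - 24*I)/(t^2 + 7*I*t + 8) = (t^2 - 10*t + 24)/(t + 8*I)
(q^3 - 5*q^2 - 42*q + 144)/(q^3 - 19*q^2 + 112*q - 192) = (q + 6)/(q - 8)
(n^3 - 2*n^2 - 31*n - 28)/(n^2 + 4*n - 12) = (n^3 - 2*n^2 - 31*n - 28)/(n^2 + 4*n - 12)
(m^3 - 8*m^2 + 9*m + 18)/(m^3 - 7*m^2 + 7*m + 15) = (m - 6)/(m - 5)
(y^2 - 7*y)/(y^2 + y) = (y - 7)/(y + 1)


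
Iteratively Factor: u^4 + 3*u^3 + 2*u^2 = (u)*(u^3 + 3*u^2 + 2*u) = u^2*(u^2 + 3*u + 2) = u^2*(u + 1)*(u + 2)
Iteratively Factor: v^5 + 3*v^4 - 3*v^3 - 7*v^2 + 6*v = (v + 3)*(v^4 - 3*v^2 + 2*v) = v*(v + 3)*(v^3 - 3*v + 2) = v*(v + 2)*(v + 3)*(v^2 - 2*v + 1) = v*(v - 1)*(v + 2)*(v + 3)*(v - 1)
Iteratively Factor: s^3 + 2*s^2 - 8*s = (s + 4)*(s^2 - 2*s) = s*(s + 4)*(s - 2)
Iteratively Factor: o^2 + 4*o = (o)*(o + 4)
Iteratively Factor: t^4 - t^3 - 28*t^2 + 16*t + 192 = (t - 4)*(t^3 + 3*t^2 - 16*t - 48) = (t - 4)^2*(t^2 + 7*t + 12) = (t - 4)^2*(t + 3)*(t + 4)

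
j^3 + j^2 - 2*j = j*(j - 1)*(j + 2)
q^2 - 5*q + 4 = (q - 4)*(q - 1)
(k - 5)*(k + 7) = k^2 + 2*k - 35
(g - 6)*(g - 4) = g^2 - 10*g + 24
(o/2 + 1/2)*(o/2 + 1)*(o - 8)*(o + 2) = o^4/4 - 3*o^3/4 - 8*o^2 - 15*o - 8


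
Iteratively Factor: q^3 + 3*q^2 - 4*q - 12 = (q + 3)*(q^2 - 4) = (q - 2)*(q + 3)*(q + 2)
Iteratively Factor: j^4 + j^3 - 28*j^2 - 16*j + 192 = (j - 3)*(j^3 + 4*j^2 - 16*j - 64) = (j - 3)*(j + 4)*(j^2 - 16) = (j - 4)*(j - 3)*(j + 4)*(j + 4)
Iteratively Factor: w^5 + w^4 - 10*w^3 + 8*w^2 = (w)*(w^4 + w^3 - 10*w^2 + 8*w) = w^2*(w^3 + w^2 - 10*w + 8) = w^2*(w - 1)*(w^2 + 2*w - 8) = w^2*(w - 2)*(w - 1)*(w + 4)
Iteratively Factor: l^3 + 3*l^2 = (l)*(l^2 + 3*l) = l*(l + 3)*(l)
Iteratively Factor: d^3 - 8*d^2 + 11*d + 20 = (d - 5)*(d^2 - 3*d - 4) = (d - 5)*(d - 4)*(d + 1)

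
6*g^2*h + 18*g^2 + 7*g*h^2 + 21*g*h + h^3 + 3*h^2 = (g + h)*(6*g + h)*(h + 3)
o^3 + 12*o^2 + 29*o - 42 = (o - 1)*(o + 6)*(o + 7)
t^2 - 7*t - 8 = (t - 8)*(t + 1)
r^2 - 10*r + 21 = (r - 7)*(r - 3)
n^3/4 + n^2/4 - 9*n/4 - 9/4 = (n/4 + 1/4)*(n - 3)*(n + 3)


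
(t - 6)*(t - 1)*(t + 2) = t^3 - 5*t^2 - 8*t + 12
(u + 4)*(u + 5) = u^2 + 9*u + 20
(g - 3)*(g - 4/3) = g^2 - 13*g/3 + 4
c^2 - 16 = (c - 4)*(c + 4)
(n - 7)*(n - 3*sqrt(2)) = n^2 - 7*n - 3*sqrt(2)*n + 21*sqrt(2)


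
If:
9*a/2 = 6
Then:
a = 4/3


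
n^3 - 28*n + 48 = (n - 4)*(n - 2)*(n + 6)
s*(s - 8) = s^2 - 8*s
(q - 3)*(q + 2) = q^2 - q - 6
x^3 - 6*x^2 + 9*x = x*(x - 3)^2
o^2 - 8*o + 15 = (o - 5)*(o - 3)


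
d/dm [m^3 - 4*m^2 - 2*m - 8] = 3*m^2 - 8*m - 2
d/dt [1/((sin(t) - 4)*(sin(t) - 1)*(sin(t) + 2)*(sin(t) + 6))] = (-4*sin(t)^3 - 9*sin(t)^2 + 48*sin(t) + 28)*cos(t)/((sin(t) - 4)^2*(sin(t) - 1)^2*(sin(t) + 2)^2*(sin(t) + 6)^2)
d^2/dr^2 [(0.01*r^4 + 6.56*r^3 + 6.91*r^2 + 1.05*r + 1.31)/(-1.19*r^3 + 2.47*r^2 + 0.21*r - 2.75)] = (5.55111512312578e-17*r^8 - 58.2611340000001*r^6 - 18.592266*r^5 + 243.911748*r^4 + 282.41734*r^3 - 264.54951*r^2 - 318.807882*r - 123.638392)/(1.685159*r^9 - 10.493301*r^8 + 20.88807*r^7 + 0.317119999999997*r^6 - 52.18458*r^5 + 45.882294*r^4 + 35.547414*r^3 - 55.6743*r^2 - 4.764375*r + 20.796875)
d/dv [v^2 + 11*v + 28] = 2*v + 11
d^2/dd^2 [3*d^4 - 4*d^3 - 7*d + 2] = 12*d*(3*d - 2)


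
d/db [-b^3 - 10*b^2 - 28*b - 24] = -3*b^2 - 20*b - 28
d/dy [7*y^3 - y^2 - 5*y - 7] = 21*y^2 - 2*y - 5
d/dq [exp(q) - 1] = exp(q)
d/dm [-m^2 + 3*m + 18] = 3 - 2*m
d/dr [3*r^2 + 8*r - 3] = 6*r + 8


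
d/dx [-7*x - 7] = -7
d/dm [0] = 0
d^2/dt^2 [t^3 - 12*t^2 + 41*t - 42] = 6*t - 24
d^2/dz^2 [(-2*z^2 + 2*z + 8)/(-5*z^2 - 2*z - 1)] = 28*(-5*z^3 - 45*z^2 - 15*z + 1)/(125*z^6 + 150*z^5 + 135*z^4 + 68*z^3 + 27*z^2 + 6*z + 1)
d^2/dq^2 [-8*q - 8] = 0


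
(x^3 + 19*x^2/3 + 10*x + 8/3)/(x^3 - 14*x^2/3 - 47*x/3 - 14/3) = (x + 4)/(x - 7)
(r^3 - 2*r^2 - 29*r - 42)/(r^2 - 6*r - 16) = (r^2 - 4*r - 21)/(r - 8)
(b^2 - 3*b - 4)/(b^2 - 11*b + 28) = (b + 1)/(b - 7)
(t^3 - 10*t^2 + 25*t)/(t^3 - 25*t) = (t - 5)/(t + 5)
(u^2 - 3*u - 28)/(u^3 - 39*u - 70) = (u + 4)/(u^2 + 7*u + 10)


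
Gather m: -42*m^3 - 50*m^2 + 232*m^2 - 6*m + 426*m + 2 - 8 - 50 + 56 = -42*m^3 + 182*m^2 + 420*m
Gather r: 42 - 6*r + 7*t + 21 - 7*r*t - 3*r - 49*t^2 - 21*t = r*(-7*t - 9) - 49*t^2 - 14*t + 63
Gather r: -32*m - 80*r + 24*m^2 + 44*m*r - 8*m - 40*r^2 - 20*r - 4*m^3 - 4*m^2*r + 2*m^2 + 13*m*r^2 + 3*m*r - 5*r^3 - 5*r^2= -4*m^3 + 26*m^2 - 40*m - 5*r^3 + r^2*(13*m - 45) + r*(-4*m^2 + 47*m - 100)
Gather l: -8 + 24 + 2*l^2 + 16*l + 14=2*l^2 + 16*l + 30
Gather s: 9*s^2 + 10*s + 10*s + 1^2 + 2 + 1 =9*s^2 + 20*s + 4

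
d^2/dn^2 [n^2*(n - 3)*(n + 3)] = 12*n^2 - 18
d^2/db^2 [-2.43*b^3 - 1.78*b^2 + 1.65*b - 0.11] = -14.58*b - 3.56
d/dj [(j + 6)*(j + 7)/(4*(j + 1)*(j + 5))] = (-7*j^2 - 74*j - 187)/(4*(j^4 + 12*j^3 + 46*j^2 + 60*j + 25))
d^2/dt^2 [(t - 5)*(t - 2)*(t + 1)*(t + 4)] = 12*t^2 - 12*t - 42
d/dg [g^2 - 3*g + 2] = 2*g - 3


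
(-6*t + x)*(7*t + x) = -42*t^2 + t*x + x^2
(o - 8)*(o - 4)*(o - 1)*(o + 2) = o^4 - 11*o^3 + 18*o^2 + 56*o - 64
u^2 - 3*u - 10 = (u - 5)*(u + 2)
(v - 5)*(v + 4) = v^2 - v - 20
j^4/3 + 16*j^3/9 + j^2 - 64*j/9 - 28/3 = (j/3 + 1)*(j - 2)*(j + 2)*(j + 7/3)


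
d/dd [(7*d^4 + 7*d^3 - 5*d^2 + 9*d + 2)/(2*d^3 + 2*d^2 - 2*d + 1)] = (14*d^6 + 28*d^5 - 18*d^4 - 36*d^3 + d^2 - 18*d + 13)/(4*d^6 + 8*d^5 - 4*d^4 - 4*d^3 + 8*d^2 - 4*d + 1)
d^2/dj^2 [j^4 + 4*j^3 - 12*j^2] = 12*j^2 + 24*j - 24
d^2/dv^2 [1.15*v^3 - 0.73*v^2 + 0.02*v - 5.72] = 6.9*v - 1.46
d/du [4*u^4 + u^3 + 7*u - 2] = 16*u^3 + 3*u^2 + 7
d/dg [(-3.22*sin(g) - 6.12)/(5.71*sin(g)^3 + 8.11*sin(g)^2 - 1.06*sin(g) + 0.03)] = (36.7724*sin(g)^3 + 130.9498*sin(g)^2 + 99.2664*sin(g) - 6.5838)*cos(g)/(32.6041*sin(g)^6 + 92.6162*sin(g)^5 + 53.6669*sin(g)^4 - 16.8506*sin(g)^3 + 1.6102*sin(g)^2 - 0.0636*sin(g) + 0.0009)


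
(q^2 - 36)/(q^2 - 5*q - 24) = (36 - q^2)/(-q^2 + 5*q + 24)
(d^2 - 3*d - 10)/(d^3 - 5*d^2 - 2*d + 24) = (d - 5)/(d^2 - 7*d + 12)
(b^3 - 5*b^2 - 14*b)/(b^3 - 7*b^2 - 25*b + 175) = b*(b + 2)/(b^2 - 25)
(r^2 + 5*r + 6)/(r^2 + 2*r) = (r + 3)/r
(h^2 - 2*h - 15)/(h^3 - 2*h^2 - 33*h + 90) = (h + 3)/(h^2 + 3*h - 18)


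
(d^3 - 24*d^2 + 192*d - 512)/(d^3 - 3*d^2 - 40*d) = (d^2 - 16*d + 64)/(d*(d + 5))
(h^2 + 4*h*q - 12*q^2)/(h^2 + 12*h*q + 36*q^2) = (h - 2*q)/(h + 6*q)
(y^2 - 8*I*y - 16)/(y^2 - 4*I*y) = (y - 4*I)/y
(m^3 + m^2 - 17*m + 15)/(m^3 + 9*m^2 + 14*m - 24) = (m^2 + 2*m - 15)/(m^2 + 10*m + 24)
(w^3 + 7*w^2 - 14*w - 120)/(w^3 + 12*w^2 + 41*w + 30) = (w - 4)/(w + 1)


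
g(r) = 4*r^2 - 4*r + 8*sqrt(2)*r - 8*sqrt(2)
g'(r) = 8*r - 4 + 8*sqrt(2)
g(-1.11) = -14.50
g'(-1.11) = -1.57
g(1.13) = 2.06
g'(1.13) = 16.35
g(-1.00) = -14.63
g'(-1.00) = -0.69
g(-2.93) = 1.60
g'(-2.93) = -16.13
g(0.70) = -4.23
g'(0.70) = 12.91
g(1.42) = 7.14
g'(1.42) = 18.67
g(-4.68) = 42.07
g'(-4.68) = -30.13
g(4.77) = 114.58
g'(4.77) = 45.47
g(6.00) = 176.57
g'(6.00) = 55.31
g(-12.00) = 476.92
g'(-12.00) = -88.69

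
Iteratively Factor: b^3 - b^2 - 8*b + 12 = (b - 2)*(b^2 + b - 6) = (b - 2)^2*(b + 3)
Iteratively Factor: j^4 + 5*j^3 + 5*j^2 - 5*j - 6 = (j - 1)*(j^3 + 6*j^2 + 11*j + 6) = (j - 1)*(j + 1)*(j^2 + 5*j + 6) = (j - 1)*(j + 1)*(j + 3)*(j + 2)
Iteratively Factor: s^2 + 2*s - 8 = (s - 2)*(s + 4)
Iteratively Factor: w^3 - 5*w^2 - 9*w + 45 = (w - 5)*(w^2 - 9) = (w - 5)*(w + 3)*(w - 3)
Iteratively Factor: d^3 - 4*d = (d)*(d^2 - 4) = d*(d + 2)*(d - 2)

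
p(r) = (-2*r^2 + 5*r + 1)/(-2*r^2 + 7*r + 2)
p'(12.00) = -0.02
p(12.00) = 1.12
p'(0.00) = 0.75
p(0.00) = 0.50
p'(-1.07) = 0.04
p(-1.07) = 0.85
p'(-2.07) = -0.01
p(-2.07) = 0.85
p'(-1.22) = 0.02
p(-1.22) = 0.85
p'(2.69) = -0.91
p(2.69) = -0.00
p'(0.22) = 0.16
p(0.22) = 0.58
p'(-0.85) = 0.12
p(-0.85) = 0.87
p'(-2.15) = -0.01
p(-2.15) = 0.85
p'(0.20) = 0.19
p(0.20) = 0.58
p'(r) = (5 - 4*r)/(-2*r^2 + 7*r + 2) + (4*r - 7)*(-2*r^2 + 5*r + 1)/(-2*r^2 + 7*r + 2)^2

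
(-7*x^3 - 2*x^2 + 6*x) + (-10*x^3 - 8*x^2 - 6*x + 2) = -17*x^3 - 10*x^2 + 2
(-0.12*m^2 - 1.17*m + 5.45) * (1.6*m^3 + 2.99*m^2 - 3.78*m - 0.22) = -0.192*m^5 - 2.2308*m^4 + 5.6753*m^3 + 20.7445*m^2 - 20.3436*m - 1.199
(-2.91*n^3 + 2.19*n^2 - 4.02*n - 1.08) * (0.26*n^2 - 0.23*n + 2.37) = -0.7566*n^5 + 1.2387*n^4 - 8.4456*n^3 + 5.8341*n^2 - 9.279*n - 2.5596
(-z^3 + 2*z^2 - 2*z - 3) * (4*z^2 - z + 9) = -4*z^5 + 9*z^4 - 19*z^3 + 8*z^2 - 15*z - 27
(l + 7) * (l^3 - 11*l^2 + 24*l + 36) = l^4 - 4*l^3 - 53*l^2 + 204*l + 252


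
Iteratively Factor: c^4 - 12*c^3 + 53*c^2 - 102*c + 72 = (c - 3)*(c^3 - 9*c^2 + 26*c - 24) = (c - 3)^2*(c^2 - 6*c + 8) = (c - 3)^2*(c - 2)*(c - 4)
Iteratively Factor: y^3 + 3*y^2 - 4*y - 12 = (y + 3)*(y^2 - 4) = (y - 2)*(y + 3)*(y + 2)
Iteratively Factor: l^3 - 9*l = (l + 3)*(l^2 - 3*l) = (l - 3)*(l + 3)*(l)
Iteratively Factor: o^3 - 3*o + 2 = (o + 2)*(o^2 - 2*o + 1) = (o - 1)*(o + 2)*(o - 1)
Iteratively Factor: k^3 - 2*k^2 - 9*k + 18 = (k - 3)*(k^2 + k - 6) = (k - 3)*(k - 2)*(k + 3)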